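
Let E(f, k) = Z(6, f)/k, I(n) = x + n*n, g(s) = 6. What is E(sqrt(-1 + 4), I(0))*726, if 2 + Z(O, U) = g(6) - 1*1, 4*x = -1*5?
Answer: -8712/5 ≈ -1742.4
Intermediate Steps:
x = -5/4 (x = (-1*5)/4 = (1/4)*(-5) = -5/4 ≈ -1.2500)
I(n) = -5/4 + n**2 (I(n) = -5/4 + n*n = -5/4 + n**2)
Z(O, U) = 3 (Z(O, U) = -2 + (6 - 1*1) = -2 + (6 - 1) = -2 + 5 = 3)
E(f, k) = 3/k
E(sqrt(-1 + 4), I(0))*726 = (3/(-5/4 + 0**2))*726 = (3/(-5/4 + 0))*726 = (3/(-5/4))*726 = (3*(-4/5))*726 = -12/5*726 = -8712/5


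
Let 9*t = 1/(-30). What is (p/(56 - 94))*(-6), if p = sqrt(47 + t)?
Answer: sqrt(380670)/570 ≈ 1.0824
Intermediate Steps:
t = -1/270 (t = (1/9)/(-30) = (1/9)*(-1/30) = -1/270 ≈ -0.0037037)
p = sqrt(380670)/90 (p = sqrt(47 - 1/270) = sqrt(12689/270) = sqrt(380670)/90 ≈ 6.8554)
(p/(56 - 94))*(-6) = ((sqrt(380670)/90)/(56 - 94))*(-6) = ((sqrt(380670)/90)/(-38))*(-6) = -sqrt(380670)/3420*(-6) = sqrt(380670)/570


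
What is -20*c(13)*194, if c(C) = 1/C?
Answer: -3880/13 ≈ -298.46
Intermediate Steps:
-20*c(13)*194 = -20/13*194 = -3880/13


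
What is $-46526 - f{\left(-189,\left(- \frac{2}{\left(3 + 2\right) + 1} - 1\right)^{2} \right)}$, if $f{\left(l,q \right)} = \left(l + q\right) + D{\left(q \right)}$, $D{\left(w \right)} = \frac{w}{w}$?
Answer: $- \frac{417058}{9} \approx -46340.0$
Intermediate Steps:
$D{\left(w \right)} = 1$
$f{\left(l,q \right)} = 1 + l + q$ ($f{\left(l,q \right)} = \left(l + q\right) + 1 = 1 + l + q$)
$-46526 - f{\left(-189,\left(- \frac{2}{\left(3 + 2\right) + 1} - 1\right)^{2} \right)} = -46526 - \left(1 - 189 + \left(- \frac{2}{\left(3 + 2\right) + 1} - 1\right)^{2}\right) = -46526 - \left(1 - 189 + \left(- \frac{2}{5 + 1} - 1\right)^{2}\right) = -46526 - \left(1 - 189 + \left(- \frac{2}{6} - 1\right)^{2}\right) = -46526 - \left(1 - 189 + \left(\left(-2\right) \frac{1}{6} - 1\right)^{2}\right) = -46526 - \left(1 - 189 + \left(- \frac{1}{3} - 1\right)^{2}\right) = -46526 - \left(1 - 189 + \left(- \frac{4}{3}\right)^{2}\right) = -46526 - \left(1 - 189 + \frac{16}{9}\right) = -46526 - - \frac{1676}{9} = -46526 + \frac{1676}{9} = - \frac{417058}{9}$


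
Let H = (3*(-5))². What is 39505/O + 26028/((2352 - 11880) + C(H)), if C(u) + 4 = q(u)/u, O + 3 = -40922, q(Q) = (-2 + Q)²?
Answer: -64486181371/17147337635 ≈ -3.7607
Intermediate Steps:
O = -40925 (O = -3 - 40922 = -40925)
H = 225 (H = (-15)² = 225)
C(u) = -4 + (-2 + u)²/u
39505/O + 26028/((2352 - 11880) + C(H)) = 39505/(-40925) + 26028/((2352 - 11880) + (-4 + (-2 + 225)²/225)) = 39505*(-1/40925) + 26028/(-9528 + (-4 + (1/225)*223²)) = -7901/8185 + 26028/(-9528 + (-4 + (1/225)*49729)) = -7901/8185 + 26028/(-9528 + (-4 + 49729/225)) = -7901/8185 + 26028/(-9528 + 48829/225) = -7901/8185 + 26028/(-2094971/225) = -7901/8185 + 26028*(-225/2094971) = -7901/8185 - 5856300/2094971 = -64486181371/17147337635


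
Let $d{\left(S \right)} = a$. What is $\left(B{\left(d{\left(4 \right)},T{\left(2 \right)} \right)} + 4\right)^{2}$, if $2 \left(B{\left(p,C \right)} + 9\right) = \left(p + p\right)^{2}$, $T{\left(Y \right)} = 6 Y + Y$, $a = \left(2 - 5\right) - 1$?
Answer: $729$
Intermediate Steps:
$a = -4$ ($a = -3 - 1 = -4$)
$T{\left(Y \right)} = 7 Y$
$d{\left(S \right)} = -4$
$B{\left(p,C \right)} = -9 + 2 p^{2}$ ($B{\left(p,C \right)} = -9 + \frac{\left(p + p\right)^{2}}{2} = -9 + \frac{\left(2 p\right)^{2}}{2} = -9 + \frac{4 p^{2}}{2} = -9 + 2 p^{2}$)
$\left(B{\left(d{\left(4 \right)},T{\left(2 \right)} \right)} + 4\right)^{2} = \left(\left(-9 + 2 \left(-4\right)^{2}\right) + 4\right)^{2} = \left(\left(-9 + 2 \cdot 16\right) + 4\right)^{2} = \left(\left(-9 + 32\right) + 4\right)^{2} = \left(23 + 4\right)^{2} = 27^{2} = 729$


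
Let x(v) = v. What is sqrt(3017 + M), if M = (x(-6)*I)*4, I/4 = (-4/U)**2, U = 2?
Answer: sqrt(2633) ≈ 51.313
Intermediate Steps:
I = 16 (I = 4*(-4/(2*1))**2 = 4*(-4/2)**2 = 4*(-4*1/2)**2 = 4*(-2)**2 = 4*4 = 16)
M = -384 (M = -6*16*4 = -96*4 = -384)
sqrt(3017 + M) = sqrt(3017 - 384) = sqrt(2633)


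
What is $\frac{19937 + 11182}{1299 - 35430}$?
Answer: $- \frac{10373}{11377} \approx -0.91175$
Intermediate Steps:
$\frac{19937 + 11182}{1299 - 35430} = \frac{31119}{-34131} = 31119 \left(- \frac{1}{34131}\right) = - \frac{10373}{11377}$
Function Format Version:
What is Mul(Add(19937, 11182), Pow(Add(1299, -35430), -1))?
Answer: Rational(-10373, 11377) ≈ -0.91175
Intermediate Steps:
Mul(Add(19937, 11182), Pow(Add(1299, -35430), -1)) = Mul(31119, Pow(-34131, -1)) = Mul(31119, Rational(-1, 34131)) = Rational(-10373, 11377)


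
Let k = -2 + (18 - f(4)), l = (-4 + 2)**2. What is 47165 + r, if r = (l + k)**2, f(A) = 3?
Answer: 47454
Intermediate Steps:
l = 4 (l = (-2)**2 = 4)
k = 13 (k = -2 + (18 - 1*3) = -2 + (18 - 3) = -2 + 15 = 13)
r = 289 (r = (4 + 13)**2 = 17**2 = 289)
47165 + r = 47165 + 289 = 47454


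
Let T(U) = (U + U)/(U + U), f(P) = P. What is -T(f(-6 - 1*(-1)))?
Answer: -1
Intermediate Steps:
T(U) = 1 (T(U) = (2*U)/((2*U)) = (2*U)*(1/(2*U)) = 1)
-T(f(-6 - 1*(-1))) = -1*1 = -1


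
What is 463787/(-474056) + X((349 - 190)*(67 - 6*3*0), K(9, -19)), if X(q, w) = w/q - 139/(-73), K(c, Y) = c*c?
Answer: 114698933859/122886218488 ≈ 0.93338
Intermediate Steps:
K(c, Y) = c²
X(q, w) = 139/73 + w/q (X(q, w) = w/q - 139*(-1/73) = w/q + 139/73 = 139/73 + w/q)
463787/(-474056) + X((349 - 190)*(67 - 6*3*0), K(9, -19)) = 463787/(-474056) + (139/73 + 9²/(((349 - 190)*(67 - 6*3*0)))) = 463787*(-1/474056) + (139/73 + 81/((159*(67 - 18*0)))) = -463787/474056 + (139/73 + 81/((159*(67 + 0)))) = -463787/474056 + (139/73 + 81/((159*67))) = -463787/474056 + (139/73 + 81/10653) = -463787/474056 + (139/73 + 81*(1/10653)) = -463787/474056 + (139/73 + 27/3551) = -463787/474056 + 495560/259223 = 114698933859/122886218488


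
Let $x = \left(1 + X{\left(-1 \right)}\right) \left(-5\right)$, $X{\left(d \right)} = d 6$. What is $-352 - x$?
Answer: $-377$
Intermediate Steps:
$X{\left(d \right)} = 6 d$
$x = 25$ ($x = \left(1 + 6 \left(-1\right)\right) \left(-5\right) = \left(1 - 6\right) \left(-5\right) = \left(-5\right) \left(-5\right) = 25$)
$-352 - x = -352 - 25 = -377$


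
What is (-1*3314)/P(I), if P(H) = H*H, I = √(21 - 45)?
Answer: 1657/12 ≈ 138.08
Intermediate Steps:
I = 2*I*√6 (I = √(-24) = 2*I*√6 ≈ 4.899*I)
P(H) = H²
(-1*3314)/P(I) = (-1*3314)/((2*I*√6)²) = -3314/(-24) = -3314*(-1/24) = 1657/12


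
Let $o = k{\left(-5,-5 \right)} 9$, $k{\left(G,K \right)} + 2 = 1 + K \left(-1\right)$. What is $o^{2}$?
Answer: $1296$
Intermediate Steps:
$k{\left(G,K \right)} = -1 - K$ ($k{\left(G,K \right)} = -2 + \left(1 + K \left(-1\right)\right) = -2 - \left(-1 + K\right) = -1 - K$)
$o = 36$ ($o = \left(-1 - -5\right) 9 = \left(-1 + 5\right) 9 = 4 \cdot 9 = 36$)
$o^{2} = 36^{2} = 1296$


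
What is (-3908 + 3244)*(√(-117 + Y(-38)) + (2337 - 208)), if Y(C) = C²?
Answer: -1413656 - 664*√1327 ≈ -1.4378e+6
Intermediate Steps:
(-3908 + 3244)*(√(-117 + Y(-38)) + (2337 - 208)) = (-3908 + 3244)*(√(-117 + (-38)²) + (2337 - 208)) = -664*(√(-117 + 1444) + 2129) = -664*(√1327 + 2129) = -664*(2129 + √1327) = -1413656 - 664*√1327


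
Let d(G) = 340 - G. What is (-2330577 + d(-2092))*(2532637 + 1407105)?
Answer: -9172290638590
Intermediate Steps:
(-2330577 + d(-2092))*(2532637 + 1407105) = (-2330577 + (340 - 1*(-2092)))*(2532637 + 1407105) = (-2330577 + (340 + 2092))*3939742 = (-2330577 + 2432)*3939742 = -2328145*3939742 = -9172290638590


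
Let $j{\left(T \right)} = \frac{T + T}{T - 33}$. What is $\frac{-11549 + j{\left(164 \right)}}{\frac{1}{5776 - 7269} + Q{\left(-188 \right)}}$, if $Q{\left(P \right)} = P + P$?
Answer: $\frac{752766121}{24513113} \approx 30.709$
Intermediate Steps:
$Q{\left(P \right)} = 2 P$
$j{\left(T \right)} = \frac{2 T}{-33 + T}$
$\frac{-11549 + j{\left(164 \right)}}{\frac{1}{5776 - 7269} + Q{\left(-188 \right)}} = \frac{-11549 + 2 \cdot 164 \frac{1}{-33 + 164}}{\frac{1}{5776 - 7269} + 2 \left(-188\right)} = \frac{-11549 + 2 \cdot 164 \cdot \frac{1}{131}}{\frac{1}{-1493} - 376} = \frac{-11549 + 2 \cdot 164 \cdot \frac{1}{131}}{- \frac{1}{1493} - 376} = \frac{-11549 + \frac{328}{131}}{- \frac{561369}{1493}} = \left(- \frac{1512591}{131}\right) \left(- \frac{1493}{561369}\right) = \frac{752766121}{24513113}$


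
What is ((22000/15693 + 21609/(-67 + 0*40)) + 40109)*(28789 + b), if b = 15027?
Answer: 1833007742818672/1051431 ≈ 1.7433e+9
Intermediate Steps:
((22000/15693 + 21609/(-67 + 0*40)) + 40109)*(28789 + b) = ((22000/15693 + 21609/(-67 + 0*40)) + 40109)*(28789 + 15027) = ((22000*(1/15693) + 21609/(-67 + 0)) + 40109)*43816 = ((22000/15693 + 21609/(-67)) + 40109)*43816 = ((22000/15693 + 21609*(-1/67)) + 40109)*43816 = ((22000/15693 - 21609/67) + 40109)*43816 = (-337636037/1051431 + 40109)*43816 = (41834209942/1051431)*43816 = 1833007742818672/1051431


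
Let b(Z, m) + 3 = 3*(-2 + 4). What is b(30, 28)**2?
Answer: 9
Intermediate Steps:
b(Z, m) = 3 (b(Z, m) = -3 + 3*(-2 + 4) = -3 + 3*2 = -3 + 6 = 3)
b(30, 28)**2 = 3**2 = 9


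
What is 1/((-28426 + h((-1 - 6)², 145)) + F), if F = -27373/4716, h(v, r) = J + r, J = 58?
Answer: -4716/133127041 ≈ -3.5425e-5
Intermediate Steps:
h(v, r) = 58 + r
F = -27373/4716 (F = -27373*1/4716 = -27373/4716 ≈ -5.8043)
1/((-28426 + h((-1 - 6)², 145)) + F) = 1/((-28426 + (58 + 145)) - 27373/4716) = 1/((-28426 + 203) - 27373/4716) = 1/(-28223 - 27373/4716) = 1/(-133127041/4716) = -4716/133127041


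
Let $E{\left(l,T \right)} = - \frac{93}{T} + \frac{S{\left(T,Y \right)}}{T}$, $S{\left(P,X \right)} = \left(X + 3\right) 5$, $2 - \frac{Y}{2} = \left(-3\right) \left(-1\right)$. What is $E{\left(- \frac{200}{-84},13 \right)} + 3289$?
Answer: $\frac{42669}{13} \approx 3282.2$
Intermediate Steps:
$Y = -2$ ($Y = 4 - 2 \left(\left(-3\right) \left(-1\right)\right) = 4 - 6 = -2$)
$S{\left(P,X \right)} = 15 + 5 X$ ($S{\left(P,X \right)} = \left(3 + X\right) 5 = 15 + 5 X$)
$E{\left(l,T \right)} = - \frac{88}{T}$ ($E{\left(l,T \right)} = - \frac{93}{T} + \frac{15 + 5 \left(-2\right)}{T} = - \frac{93}{T} + \frac{15 - 10}{T} = - \frac{93}{T} + \frac{5}{T} = - \frac{88}{T}$)
$E{\left(- \frac{200}{-84},13 \right)} + 3289 = - \frac{88}{13} + 3289 = \frac{42669}{13}$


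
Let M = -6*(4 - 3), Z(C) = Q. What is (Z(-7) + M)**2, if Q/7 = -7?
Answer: 3025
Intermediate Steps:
Q = -49 (Q = 7*(-7) = -49)
Z(C) = -49
M = -6 (M = -6*1 = -6)
(Z(-7) + M)**2 = (-49 - 6)**2 = (-55)**2 = 3025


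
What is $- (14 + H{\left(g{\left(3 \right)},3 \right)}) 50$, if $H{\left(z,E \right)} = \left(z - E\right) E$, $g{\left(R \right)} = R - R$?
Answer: $-250$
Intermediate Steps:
$g{\left(R \right)} = 0$
$H{\left(z,E \right)} = E \left(z - E\right)$
$- (14 + H{\left(g{\left(3 \right)},3 \right)}) 50 = - (14 + 3 \left(0 - 3\right)) 50 = - (14 + 3 \left(-3\right)) 50 = - (14 - 9) 50 = \left(-1\right) 5 \cdot 50 = \left(-5\right) 50 = -250$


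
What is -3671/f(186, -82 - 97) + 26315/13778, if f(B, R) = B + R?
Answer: -50394833/96446 ≈ -522.52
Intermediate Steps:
-3671/f(186, -82 - 97) + 26315/13778 = -3671/(186 + (-82 - 97)) + 26315/13778 = -3671/(186 - 179) + 26315*(1/13778) = -3671/7 + 26315/13778 = -50394833/96446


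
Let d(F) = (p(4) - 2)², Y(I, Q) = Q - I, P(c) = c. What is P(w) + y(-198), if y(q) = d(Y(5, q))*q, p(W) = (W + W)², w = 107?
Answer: -761005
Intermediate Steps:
p(W) = 4*W² (p(W) = (2*W)² = 4*W²)
d(F) = 3844 (d(F) = (4*4² - 2)² = (4*16 - 2)² = (64 - 2)² = 62² = 3844)
y(q) = 3844*q
P(w) + y(-198) = 107 + 3844*(-198) = 107 - 761112 = -761005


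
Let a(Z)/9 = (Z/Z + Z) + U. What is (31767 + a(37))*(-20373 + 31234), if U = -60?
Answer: 342870909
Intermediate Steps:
a(Z) = -531 + 9*Z (a(Z) = 9*((Z/Z + Z) - 60) = 9*((1 + Z) - 60) = 9*(-59 + Z) = -531 + 9*Z)
(31767 + a(37))*(-20373 + 31234) = (31767 + (-531 + 9*37))*(-20373 + 31234) = (31767 + (-531 + 333))*10861 = (31767 - 198)*10861 = 31569*10861 = 342870909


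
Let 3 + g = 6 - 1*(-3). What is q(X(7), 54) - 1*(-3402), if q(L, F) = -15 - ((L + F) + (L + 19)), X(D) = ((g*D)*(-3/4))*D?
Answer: 3755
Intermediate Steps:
g = 6 (g = -3 + (6 - 1*(-3)) = -3 + (6 + 3) = -3 + 9 = 6)
X(D) = -9*D²/2 (X(D) = ((6*D)*(-3/4))*D = ((6*D)*(-3*¼))*D = ((6*D)*(-¾))*D = (-9*D/2)*D = -9*D²/2)
q(L, F) = -34 - F - 2*L (q(L, F) = -15 - ((F + L) + (19 + L)) = -15 - (19 + F + 2*L) = -15 + (-19 - F - 2*L) = -34 - F - 2*L)
q(X(7), 54) - 1*(-3402) = (-34 - 1*54 - (-9)*7²) - 1*(-3402) = (-34 - 54 - (-9)*49) + 3402 = (-34 - 54 - 2*(-441/2)) + 3402 = (-34 - 54 + 441) + 3402 = 353 + 3402 = 3755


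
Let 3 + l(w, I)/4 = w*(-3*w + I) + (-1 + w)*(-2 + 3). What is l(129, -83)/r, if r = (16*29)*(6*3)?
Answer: -60505/2088 ≈ -28.977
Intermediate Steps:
l(w, I) = -16 + 4*w + 4*w*(I - 3*w) (l(w, I) = -12 + 4*(w*(-3*w + I) + (-1 + w)*(-2 + 3)) = -12 + 4*(w*(I - 3*w) + (-1 + w)*1) = -12 + 4*(w*(I - 3*w) + (-1 + w)) = -12 + 4*(-1 + w + w*(I - 3*w)) = -12 + (-4 + 4*w + 4*w*(I - 3*w)) = -16 + 4*w + 4*w*(I - 3*w))
r = 8352 (r = 464*18 = 8352)
l(129, -83)/r = (-16 - 12*129² + 4*129 + 4*(-83)*129)/8352 = (-16 - 12*16641 + 516 - 42828)*(1/8352) = (-16 - 199692 + 516 - 42828)*(1/8352) = -242020*1/8352 = -60505/2088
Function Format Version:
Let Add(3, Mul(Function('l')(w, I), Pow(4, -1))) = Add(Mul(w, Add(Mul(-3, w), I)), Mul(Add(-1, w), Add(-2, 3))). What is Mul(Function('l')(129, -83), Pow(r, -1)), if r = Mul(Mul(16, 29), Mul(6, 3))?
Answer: Rational(-60505, 2088) ≈ -28.977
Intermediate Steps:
Function('l')(w, I) = Add(-16, Mul(4, w), Mul(4, w, Add(I, Mul(-3, w)))) (Function('l')(w, I) = Add(-12, Mul(4, Add(Mul(w, Add(Mul(-3, w), I)), Mul(Add(-1, w), Add(-2, 3))))) = Add(-12, Mul(4, Add(Mul(w, Add(I, Mul(-3, w))), Mul(Add(-1, w), 1)))) = Add(-12, Mul(4, Add(Mul(w, Add(I, Mul(-3, w))), Add(-1, w)))) = Add(-12, Mul(4, Add(-1, w, Mul(w, Add(I, Mul(-3, w)))))) = Add(-12, Add(-4, Mul(4, w), Mul(4, w, Add(I, Mul(-3, w))))) = Add(-16, Mul(4, w), Mul(4, w, Add(I, Mul(-3, w)))))
r = 8352 (r = Mul(464, 18) = 8352)
Mul(Function('l')(129, -83), Pow(r, -1)) = Mul(Add(-16, Mul(-12, Pow(129, 2)), Mul(4, 129), Mul(4, -83, 129)), Pow(8352, -1)) = Mul(Add(-16, Mul(-12, 16641), 516, -42828), Rational(1, 8352)) = Mul(Add(-16, -199692, 516, -42828), Rational(1, 8352)) = Mul(-242020, Rational(1, 8352)) = Rational(-60505, 2088)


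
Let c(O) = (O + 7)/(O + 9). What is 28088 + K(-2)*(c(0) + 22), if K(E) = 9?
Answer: 28293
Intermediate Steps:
c(O) = (7 + O)/(9 + O)
28088 + K(-2)*(c(0) + 22) = 28088 + 9*((7 + 0)/(9 + 0) + 22) = 28088 + 9*(7/9 + 22) = 28088 + 9*(205/9) = 28088 + 205 = 28293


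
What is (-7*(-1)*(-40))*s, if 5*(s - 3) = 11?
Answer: -1456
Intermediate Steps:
s = 26/5 (s = 3 + (⅕)*11 = 3 + 11/5 = 26/5 ≈ 5.2000)
(-7*(-1)*(-40))*s = (-7*(-1)*(-40))*(26/5) = (7*(-40))*(26/5) = -280*26/5 = -1456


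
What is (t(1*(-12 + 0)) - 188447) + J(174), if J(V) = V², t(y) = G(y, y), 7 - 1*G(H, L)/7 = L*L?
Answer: -159130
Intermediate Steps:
G(H, L) = 49 - 7*L² (G(H, L) = 49 - 7*L*L = 49 - 7*L²)
t(y) = 49 - 7*y²
(t(1*(-12 + 0)) - 188447) + J(174) = ((49 - 7*(-12 + 0)²) - 188447) + 174² = ((49 - 7*(1*(-12))²) - 188447) + 30276 = ((49 - 7*(-12)²) - 188447) + 30276 = ((49 - 7*144) - 188447) + 30276 = ((49 - 1008) - 188447) + 30276 = (-959 - 188447) + 30276 = -189406 + 30276 = -159130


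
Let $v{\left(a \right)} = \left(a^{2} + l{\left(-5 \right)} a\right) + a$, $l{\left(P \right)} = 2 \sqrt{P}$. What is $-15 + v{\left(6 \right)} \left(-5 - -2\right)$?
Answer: $-141 - 36 i \sqrt{5} \approx -141.0 - 80.498 i$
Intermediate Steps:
$v{\left(a \right)} = a + a^{2} + 2 i a \sqrt{5}$ ($v{\left(a \right)} = \left(a^{2} + 2 \sqrt{-5} a\right) + a = \left(a^{2} + 2 i \sqrt{5} a\right) + a = \left(a^{2} + 2 i a \sqrt{5}\right) + a = a + a^{2} + 2 i a \sqrt{5}$)
$-15 + v{\left(6 \right)} \left(-5 - -2\right) = -15 + 6 \left(1 + 6 + 2 i \sqrt{5}\right) \left(-5 - -2\right) = -15 + 6 \left(7 + 2 i \sqrt{5}\right) \left(-5 + 2\right) = -15 + \left(42 + 12 i \sqrt{5}\right) \left(-3\right) = -15 - \left(126 + 36 i \sqrt{5}\right) = -141 - 36 i \sqrt{5}$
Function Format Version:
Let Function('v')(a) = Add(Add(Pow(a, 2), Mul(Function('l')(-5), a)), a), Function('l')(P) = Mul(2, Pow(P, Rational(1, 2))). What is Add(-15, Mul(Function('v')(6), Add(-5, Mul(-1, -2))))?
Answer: Add(-141, Mul(-36, I, Pow(5, Rational(1, 2)))) ≈ Add(-141.00, Mul(-80.498, I))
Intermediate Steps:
Function('v')(a) = Add(a, Pow(a, 2), Mul(2, I, a, Pow(5, Rational(1, 2)))) (Function('v')(a) = Add(Add(Pow(a, 2), Mul(Mul(2, Pow(-5, Rational(1, 2))), a)), a) = Add(Add(Pow(a, 2), Mul(Mul(2, Mul(I, Pow(5, Rational(1, 2)))), a)), a) = Add(Add(Pow(a, 2), Mul(Mul(2, I, Pow(5, Rational(1, 2))), a)), a) = Add(Add(Pow(a, 2), Mul(2, I, a, Pow(5, Rational(1, 2)))), a) = Add(a, Pow(a, 2), Mul(2, I, a, Pow(5, Rational(1, 2)))))
Add(-15, Mul(Function('v')(6), Add(-5, Mul(-1, -2)))) = Add(-15, Mul(Mul(6, Add(1, 6, Mul(2, I, Pow(5, Rational(1, 2))))), Add(-5, Mul(-1, -2)))) = Add(-15, Mul(Mul(6, Add(7, Mul(2, I, Pow(5, Rational(1, 2))))), Add(-5, 2))) = Add(-15, Mul(Add(42, Mul(12, I, Pow(5, Rational(1, 2)))), -3)) = Add(-15, Add(-126, Mul(-36, I, Pow(5, Rational(1, 2))))) = Add(-141, Mul(-36, I, Pow(5, Rational(1, 2))))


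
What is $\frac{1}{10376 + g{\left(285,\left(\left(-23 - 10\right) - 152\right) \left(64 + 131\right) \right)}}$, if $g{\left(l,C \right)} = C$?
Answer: $- \frac{1}{25699} \approx -3.8912 \cdot 10^{-5}$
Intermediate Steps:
$\frac{1}{10376 + g{\left(285,\left(\left(-23 - 10\right) - 152\right) \left(64 + 131\right) \right)}} = \frac{1}{10376 + \left(\left(-23 - 10\right) - 152\right) \left(64 + 131\right)} = \frac{1}{10376 + \left(\left(-23 - 10\right) - 152\right) 195} = \frac{1}{10376 + \left(-33 - 152\right) 195} = \frac{1}{10376 - 36075} = \frac{1}{-25699} = - \frac{1}{25699}$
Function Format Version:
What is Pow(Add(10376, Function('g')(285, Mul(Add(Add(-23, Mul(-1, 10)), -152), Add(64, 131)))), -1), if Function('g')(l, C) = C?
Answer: Rational(-1, 25699) ≈ -3.8912e-5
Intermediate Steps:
Pow(Add(10376, Function('g')(285, Mul(Add(Add(-23, Mul(-1, 10)), -152), Add(64, 131)))), -1) = Pow(Add(10376, Mul(Add(Add(-23, Mul(-1, 10)), -152), Add(64, 131))), -1) = Pow(Add(10376, Mul(Add(Add(-23, -10), -152), 195)), -1) = Pow(Add(10376, Mul(Add(-33, -152), 195)), -1) = Pow(Add(10376, Mul(-185, 195)), -1) = Pow(Add(10376, -36075), -1) = Pow(-25699, -1) = Rational(-1, 25699)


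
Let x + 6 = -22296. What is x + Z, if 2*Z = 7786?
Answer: -18409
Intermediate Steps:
Z = 3893 (Z = (½)*7786 = 3893)
x = -22302 (x = -6 - 22296 = -22302)
x + Z = -22302 + 3893 = -18409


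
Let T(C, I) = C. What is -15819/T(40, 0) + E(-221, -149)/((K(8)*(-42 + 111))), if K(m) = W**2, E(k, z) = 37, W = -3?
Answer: -9822119/24840 ≈ -395.42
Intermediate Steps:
K(m) = 9 (K(m) = (-3)**2 = 9)
-15819/T(40, 0) + E(-221, -149)/((K(8)*(-42 + 111))) = -15819/40 + 37/((9*(-42 + 111))) = -15819*1/40 + 37/((9*69)) = -15819/40 + 37/621 = -9822119/24840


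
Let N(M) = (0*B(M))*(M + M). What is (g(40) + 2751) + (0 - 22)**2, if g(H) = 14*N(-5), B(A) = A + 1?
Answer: 3235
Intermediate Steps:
B(A) = 1 + A
N(M) = 0 (N(M) = (0*(1 + M))*(M + M) = 0*(2*M) = 0)
g(H) = 0 (g(H) = 14*0 = 0)
(g(40) + 2751) + (0 - 22)**2 = (0 + 2751) + (0 - 22)**2 = 2751 + (-22)**2 = 2751 + 484 = 3235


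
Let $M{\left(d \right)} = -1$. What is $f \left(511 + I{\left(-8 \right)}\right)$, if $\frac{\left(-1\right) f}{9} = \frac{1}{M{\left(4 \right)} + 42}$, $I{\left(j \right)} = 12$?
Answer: $- \frac{4707}{41} \approx -114.8$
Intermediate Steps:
$f = - \frac{9}{41}$ ($f = - \frac{9}{-1 + 42} = - \frac{9}{41} \approx -0.21951$)
$f \left(511 + I{\left(-8 \right)}\right) = - \frac{9 \left(511 + 12\right)}{41} = \left(- \frac{9}{41}\right) 523 = - \frac{4707}{41}$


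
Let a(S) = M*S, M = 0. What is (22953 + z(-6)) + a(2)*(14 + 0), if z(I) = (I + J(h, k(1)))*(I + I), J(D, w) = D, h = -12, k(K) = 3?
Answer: 23169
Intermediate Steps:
z(I) = 2*I*(-12 + I) (z(I) = (I - 12)*(I + I) = (-12 + I)*(2*I) = 2*I*(-12 + I))
a(S) = 0 (a(S) = 0*S = 0)
(22953 + z(-6)) + a(2)*(14 + 0) = (22953 + 2*(-6)*(-12 - 6)) + 0*(14 + 0) = (22953 + 2*(-6)*(-18)) + 0*14 = (22953 + 216) + 0 = 23169 + 0 = 23169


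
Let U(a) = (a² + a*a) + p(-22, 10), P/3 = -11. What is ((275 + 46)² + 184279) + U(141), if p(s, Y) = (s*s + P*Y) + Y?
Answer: 327246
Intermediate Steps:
P = -33 (P = 3*(-11) = -33)
p(s, Y) = s² - 32*Y (p(s, Y) = (s*s - 33*Y) + Y = (s² - 33*Y) + Y = s² - 32*Y)
U(a) = 164 + 2*a² (U(a) = (a² + a*a) + ((-22)² - 32*10) = (a² + a²) + (484 - 320) = 2*a² + 164 = 164 + 2*a²)
((275 + 46)² + 184279) + U(141) = ((275 + 46)² + 184279) + (164 + 2*141²) = (321² + 184279) + (164 + 2*19881) = (103041 + 184279) + (164 + 39762) = 287320 + 39926 = 327246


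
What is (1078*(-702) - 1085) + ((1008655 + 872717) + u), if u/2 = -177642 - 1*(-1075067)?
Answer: 2918381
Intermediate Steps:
u = 1794850 (u = 2*(-177642 - 1*(-1075067)) = 2*(-177642 + 1075067) = 2*897425 = 1794850)
(1078*(-702) - 1085) + ((1008655 + 872717) + u) = (1078*(-702) - 1085) + ((1008655 + 872717) + 1794850) = (-756756 - 1085) + (1881372 + 1794850) = -757841 + 3676222 = 2918381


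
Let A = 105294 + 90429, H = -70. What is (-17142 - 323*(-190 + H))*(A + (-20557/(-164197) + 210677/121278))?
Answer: 5663160301331575949/432901821 ≈ 1.3082e+10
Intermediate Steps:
A = 195723
(-17142 - 323*(-190 + H))*(A + (-20557/(-164197) + 210677/121278)) = (-17142 - 323*(-190 - 70))*(195723 + (-20557/(-164197) + 210677/121278)) = (-17142 - 323*(-260))*(195723 + (-20557*(-1/164197) + 210677*(1/121278))) = (-17142 + 83980)*(195723 + (20557/164197 + 210677/121278)) = 66838*(195723 + 37085643215/19913483766) = 66838*(3897563868776033/19913483766) = 5663160301331575949/432901821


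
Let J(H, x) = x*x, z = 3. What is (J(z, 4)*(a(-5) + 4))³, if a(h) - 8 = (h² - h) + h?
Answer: 207474688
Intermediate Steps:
J(H, x) = x²
a(h) = 8 + h² (a(h) = 8 + ((h² - h) + h) = 8 + h²)
(J(z, 4)*(a(-5) + 4))³ = (4²*((8 + (-5)²) + 4))³ = (16*((8 + 25) + 4))³ = (16*(33 + 4))³ = (16*37)³ = 592³ = 207474688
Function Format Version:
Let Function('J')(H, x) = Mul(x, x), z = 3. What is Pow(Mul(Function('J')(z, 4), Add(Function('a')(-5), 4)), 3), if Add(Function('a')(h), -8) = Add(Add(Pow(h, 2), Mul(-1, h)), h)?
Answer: 207474688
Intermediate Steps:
Function('J')(H, x) = Pow(x, 2)
Function('a')(h) = Add(8, Pow(h, 2)) (Function('a')(h) = Add(8, Add(Add(Pow(h, 2), Mul(-1, h)), h)) = Add(8, Pow(h, 2)))
Pow(Mul(Function('J')(z, 4), Add(Function('a')(-5), 4)), 3) = Pow(Mul(Pow(4, 2), Add(Add(8, Pow(-5, 2)), 4)), 3) = Pow(Mul(16, Add(Add(8, 25), 4)), 3) = Pow(Mul(16, Add(33, 4)), 3) = Pow(Mul(16, 37), 3) = Pow(592, 3) = 207474688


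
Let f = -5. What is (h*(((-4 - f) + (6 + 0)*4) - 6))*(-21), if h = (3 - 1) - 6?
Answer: 1596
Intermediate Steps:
h = -4 (h = 2 - 6 = -4)
(h*(((-4 - f) + (6 + 0)*4) - 6))*(-21) = -4*(((-4 - 1*(-5)) + (6 + 0)*4) - 6)*(-21) = -4*(((-4 + 5) + 6*4) - 6)*(-21) = -4*((1 + 24) - 6)*(-21) = -4*(25 - 6)*(-21) = -4*19*(-21) = -76*(-21) = 1596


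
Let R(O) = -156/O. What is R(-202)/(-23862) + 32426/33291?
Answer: 13024345619/13372229007 ≈ 0.97398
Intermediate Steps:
R(-202)/(-23862) + 32426/33291 = -156/(-202)/(-23862) + 32426/33291 = -156*(-1/202)*(-1/23862) + 32426*(1/33291) = (78/101)*(-1/23862) + 32426/33291 = -13/401677 + 32426/33291 = 13024345619/13372229007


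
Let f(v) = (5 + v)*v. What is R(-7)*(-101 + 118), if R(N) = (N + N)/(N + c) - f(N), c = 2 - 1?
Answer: -595/3 ≈ -198.33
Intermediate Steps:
f(v) = v*(5 + v)
c = 1
R(N) = -N*(5 + N) + 2*N/(1 + N) (R(N) = (N + N)/(N + 1) - N*(5 + N) = (2*N)/(1 + N) - N*(5 + N) = 2*N/(1 + N) - N*(5 + N) = -N*(5 + N) + 2*N/(1 + N))
R(-7)*(-101 + 118) = (-7*(-3 - 1*(-7) - 7*(-5 - 1*(-7)))/(1 - 7))*(-101 + 118) = -7*(-3 + 7 - 7*(-5 + 7))/(-6)*17 = -7*(-⅙)*(-3 + 7 - 7*2)*17 = -7*(-⅙)*(-3 + 7 - 14)*17 = -7*(-⅙)*(-10)*17 = -35/3*17 = -595/3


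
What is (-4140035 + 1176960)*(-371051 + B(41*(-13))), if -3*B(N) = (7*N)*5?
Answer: 3243079661350/3 ≈ 1.0810e+12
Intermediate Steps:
B(N) = -35*N/3 (B(N) = -7*N*5/3 = -35*N/3)
(-4140035 + 1176960)*(-371051 + B(41*(-13))) = (-4140035 + 1176960)*(-371051 - 1435*(-13)/3) = -2963075*(-371051 - 35/3*(-533)) = -2963075*(-371051 + 18655/3) = -2963075*(-1094498/3) = 3243079661350/3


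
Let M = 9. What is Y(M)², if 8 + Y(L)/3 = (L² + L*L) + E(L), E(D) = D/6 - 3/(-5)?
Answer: 21930489/100 ≈ 2.1931e+5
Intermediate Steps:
E(D) = ⅗ + D/6 (E(D) = D*(⅙) - 3*(-⅕) = D/6 + ⅗ = ⅗ + D/6)
Y(L) = -111/5 + L/2 + 6*L² (Y(L) = -24 + 3*((L² + L*L) + (⅗ + L/6)) = -24 + 3*((L² + L²) + (⅗ + L/6)) = -24 + 3*(2*L² + (⅗ + L/6)) = -24 + 3*(⅗ + 2*L² + L/6) = -24 + (9/5 + L/2 + 6*L²) = -111/5 + L/2 + 6*L²)
Y(M)² = (-111/5 + (½)*9 + 6*9²)² = (-111/5 + 9/2 + 6*81)² = (-111/5 + 9/2 + 486)² = (4683/10)² = 21930489/100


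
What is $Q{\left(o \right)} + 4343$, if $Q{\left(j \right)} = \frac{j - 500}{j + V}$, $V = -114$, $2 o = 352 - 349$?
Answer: $\frac{978172}{225} \approx 4347.4$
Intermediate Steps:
$o = \frac{3}{2}$ ($o = \frac{352 - 349}{2} = \frac{1}{2} \cdot 3 = \frac{3}{2} \approx 1.5$)
$Q{\left(j \right)} = \frac{-500 + j}{-114 + j}$ ($Q{\left(j \right)} = \frac{j - 500}{j - 114} = \frac{-500 + j}{-114 + j}$)
$Q{\left(o \right)} + 4343 = \frac{-500 + \frac{3}{2}}{-114 + \frac{3}{2}} + 4343 = \frac{1}{- \frac{225}{2}} \left(- \frac{997}{2}\right) + 4343 = \left(- \frac{2}{225}\right) \left(- \frac{997}{2}\right) + 4343 = \frac{997}{225} + 4343 = \frac{978172}{225}$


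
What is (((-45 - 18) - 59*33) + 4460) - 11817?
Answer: -9367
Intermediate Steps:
(((-45 - 18) - 59*33) + 4460) - 11817 = ((-63 - 1947) + 4460) - 11817 = (-2010 + 4460) - 11817 = 2450 - 11817 = -9367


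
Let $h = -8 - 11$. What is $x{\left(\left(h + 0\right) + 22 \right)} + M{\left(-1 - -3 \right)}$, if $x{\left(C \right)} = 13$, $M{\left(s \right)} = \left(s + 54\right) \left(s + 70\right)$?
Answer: $4045$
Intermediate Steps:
$h = -19$
$M{\left(s \right)} = \left(54 + s\right) \left(70 + s\right)$
$x{\left(\left(h + 0\right) + 22 \right)} + M{\left(-1 - -3 \right)} = 13 + \left(3780 + \left(-1 - -3\right)^{2} + 124 \left(-1 - -3\right)\right) = 13 + \left(3780 + \left(-1 + 3\right)^{2} + 124 \left(-1 + 3\right)\right) = 13 + \left(3780 + 2^{2} + 124 \cdot 2\right) = 13 + \left(3780 + 4 + 248\right) = 13 + 4032 = 4045$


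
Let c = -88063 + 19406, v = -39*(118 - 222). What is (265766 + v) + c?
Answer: 201165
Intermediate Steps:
v = 4056 (v = -39*(-104) = 4056)
c = -68657
(265766 + v) + c = (265766 + 4056) - 68657 = 269822 - 68657 = 201165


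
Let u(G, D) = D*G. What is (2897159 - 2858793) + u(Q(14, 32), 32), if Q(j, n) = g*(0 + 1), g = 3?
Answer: 38462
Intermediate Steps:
Q(j, n) = 3 (Q(j, n) = 3*(0 + 1) = 3*1 = 3)
(2897159 - 2858793) + u(Q(14, 32), 32) = (2897159 - 2858793) + 32*3 = 38366 + 96 = 38462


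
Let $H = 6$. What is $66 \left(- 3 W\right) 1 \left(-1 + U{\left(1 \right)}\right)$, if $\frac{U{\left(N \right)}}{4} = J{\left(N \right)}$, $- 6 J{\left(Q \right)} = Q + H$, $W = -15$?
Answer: $-16830$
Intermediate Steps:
$J{\left(Q \right)} = -1 - \frac{Q}{6}$ ($J{\left(Q \right)} = - \frac{Q + 6}{6} = - \frac{6 + Q}{6} = -1 - \frac{Q}{6}$)
$U{\left(N \right)} = -4 - \frac{2 N}{3}$ ($U{\left(N \right)} = 4 \left(-1 - \frac{N}{6}\right) = -4 - \frac{2 N}{3}$)
$66 \left(- 3 W\right) 1 \left(-1 + U{\left(1 \right)}\right) = 66 \left(\left(-3\right) \left(-15\right)\right) 1 \left(-1 - \frac{14}{3}\right) = 66 \cdot 45 \cdot 1 \left(-1 - \frac{14}{3}\right) = 2970 \cdot 1 \left(-1 - \frac{14}{3}\right) = 2970 \cdot 1 \left(- \frac{17}{3}\right) = 2970 \left(- \frac{17}{3}\right) = -16830$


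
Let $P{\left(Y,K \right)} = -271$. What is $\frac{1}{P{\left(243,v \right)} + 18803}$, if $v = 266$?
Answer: $\frac{1}{18532} \approx 5.3961 \cdot 10^{-5}$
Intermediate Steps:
$\frac{1}{P{\left(243,v \right)} + 18803} = \frac{1}{-271 + 18803} = \frac{1}{18532}$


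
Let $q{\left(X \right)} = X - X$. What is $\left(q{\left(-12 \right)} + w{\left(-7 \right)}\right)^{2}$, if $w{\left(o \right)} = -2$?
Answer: $4$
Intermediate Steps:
$q{\left(X \right)} = 0$
$\left(q{\left(-12 \right)} + w{\left(-7 \right)}\right)^{2} = \left(0 - 2\right)^{2} = \left(-2\right)^{2} = 4$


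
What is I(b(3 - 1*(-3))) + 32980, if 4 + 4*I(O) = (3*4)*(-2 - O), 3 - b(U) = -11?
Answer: 32931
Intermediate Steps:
b(U) = 14 (b(U) = 3 - 1*(-11) = 3 + 11 = 14)
I(O) = -7 - 3*O (I(O) = -1 + ((3*4)*(-2 - O))/4 = -1 + (12*(-2 - O))/4 = -1 + (-24 - 12*O)/4 = -1 + (-6 - 3*O) = -7 - 3*O)
I(b(3 - 1*(-3))) + 32980 = (-7 - 3*14) + 32980 = (-7 - 42) + 32980 = -49 + 32980 = 32931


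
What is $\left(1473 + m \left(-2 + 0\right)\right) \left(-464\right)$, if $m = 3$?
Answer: $-680688$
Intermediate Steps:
$\left(1473 + m \left(-2 + 0\right)\right) \left(-464\right) = \left(1473 + 3 \left(-2 + 0\right)\right) \left(-464\right) = \left(1473 + 3 \left(-2\right)\right) \left(-464\right) = \left(1473 - 6\right) \left(-464\right) = 1467 \left(-464\right) = -680688$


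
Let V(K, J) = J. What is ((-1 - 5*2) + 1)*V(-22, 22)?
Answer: -220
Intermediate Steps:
((-1 - 5*2) + 1)*V(-22, 22) = ((-1 - 5*2) + 1)*22 = ((-1 - 10) + 1)*22 = (-11 + 1)*22 = -10*22 = -220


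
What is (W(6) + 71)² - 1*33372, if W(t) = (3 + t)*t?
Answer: -17747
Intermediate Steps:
W(t) = t*(3 + t)
(W(6) + 71)² - 1*33372 = (6*(3 + 6) + 71)² - 1*33372 = (6*9 + 71)² - 33372 = (54 + 71)² - 33372 = 125² - 33372 = 15625 - 33372 = -17747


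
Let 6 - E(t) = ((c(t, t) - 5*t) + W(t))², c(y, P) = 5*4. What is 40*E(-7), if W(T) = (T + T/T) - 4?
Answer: -80760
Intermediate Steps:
c(y, P) = 20
W(T) = -3 + T (W(T) = (T + 1) - 4 = (1 + T) - 4 = -3 + T)
E(t) = 6 - (17 - 4*t)² (E(t) = 6 - ((20 - 5*t) + (-3 + t))² = 6 - (17 - 4*t)²)
40*E(-7) = 40*(6 - (-17 + 4*(-7))²) = 40*(6 - (-17 - 28)²) = 40*(6 - 1*(-45)²) = 40*(6 - 1*2025) = 40*(6 - 2025) = 40*(-2019) = -80760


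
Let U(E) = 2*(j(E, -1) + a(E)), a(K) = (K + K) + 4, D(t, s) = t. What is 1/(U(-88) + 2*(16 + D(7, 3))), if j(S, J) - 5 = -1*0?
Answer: -1/288 ≈ -0.0034722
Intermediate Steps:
j(S, J) = 5 (j(S, J) = 5 - 1*0 = 5 + 0 = 5)
a(K) = 4 + 2*K (a(K) = 2*K + 4 = 4 + 2*K)
U(E) = 18 + 4*E (U(E) = 2*(5 + (4 + 2*E)) = 2*(9 + 2*E) = 18 + 4*E)
1/(U(-88) + 2*(16 + D(7, 3))) = 1/((18 + 4*(-88)) + 2*(16 + 7)) = 1/((18 - 352) + 2*23) = 1/(-334 + 46) = 1/(-288) = -1/288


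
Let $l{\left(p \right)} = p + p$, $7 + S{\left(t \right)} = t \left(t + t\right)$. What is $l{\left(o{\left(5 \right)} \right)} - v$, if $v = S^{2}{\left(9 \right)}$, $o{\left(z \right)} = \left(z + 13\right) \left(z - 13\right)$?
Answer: $-24313$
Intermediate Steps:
$S{\left(t \right)} = -7 + 2 t^{2}$ ($S{\left(t \right)} = -7 + t \left(t + t\right) = -7 + t 2 t = -7 + 2 t^{2}$)
$o{\left(z \right)} = \left(-13 + z\right) \left(13 + z\right)$ ($o{\left(z \right)} = \left(13 + z\right) \left(-13 + z\right) = \left(-13 + z\right) \left(13 + z\right)$)
$l{\left(p \right)} = 2 p$
$v = 24025$ ($v = \left(-7 + 2 \cdot 9^{2}\right)^{2} = \left(-7 + 2 \cdot 81\right)^{2} = \left(-7 + 162\right)^{2} = 155^{2} = 24025$)
$l{\left(o{\left(5 \right)} \right)} - v = 2 \left(-169 + 5^{2}\right) - 24025 = 2 \left(-169 + 25\right) - 24025 = 2 \left(-144\right) - 24025 = -288 - 24025 = -24313$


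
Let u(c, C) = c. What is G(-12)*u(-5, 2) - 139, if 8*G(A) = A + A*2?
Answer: -233/2 ≈ -116.50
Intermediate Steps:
G(A) = 3*A/8 (G(A) = (A + A*2)/8 = (A + 2*A)/8 = (3*A)/8 = 3*A/8)
G(-12)*u(-5, 2) - 139 = ((3/8)*(-12))*(-5) - 139 = -9/2*(-5) - 139 = 45/2 - 139 = -233/2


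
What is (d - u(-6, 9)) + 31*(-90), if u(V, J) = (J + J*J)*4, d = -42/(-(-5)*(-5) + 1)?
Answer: -12593/4 ≈ -3148.3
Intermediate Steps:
d = 7/4 (d = -42/(-5*5 + 1) = -42/(-25 + 1) = -42/(-24) = -42*(-1/24) = 7/4 ≈ 1.7500)
u(V, J) = 4*J + 4*J² (u(V, J) = (J + J²)*4 = 4*J + 4*J²)
(d - u(-6, 9)) + 31*(-90) = (7/4 - 4*9*(1 + 9)) + 31*(-90) = (7/4 - 4*9*10) - 2790 = (7/4 - 1*360) - 2790 = (7/4 - 360) - 2790 = -1433/4 - 2790 = -12593/4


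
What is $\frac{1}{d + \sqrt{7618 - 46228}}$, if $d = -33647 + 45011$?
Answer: $\frac{1894}{21529851} - \frac{i \sqrt{4290}}{43059702} \approx 8.7971 \cdot 10^{-5} - 1.5211 \cdot 10^{-6} i$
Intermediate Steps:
$d = 11364$
$\frac{1}{d + \sqrt{7618 - 46228}} = \frac{1}{11364 + \sqrt{7618 - 46228}} = \frac{1}{11364 + \sqrt{-38610}} = \frac{1}{11364 + 3 i \sqrt{4290}}$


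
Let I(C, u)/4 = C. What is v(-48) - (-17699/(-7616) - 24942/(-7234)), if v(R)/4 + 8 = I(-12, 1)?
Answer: -6329540547/27547072 ≈ -229.77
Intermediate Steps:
I(C, u) = 4*C
v(R) = -224 (v(R) = -32 + 4*(4*(-12)) = -32 + 4*(-48) = -32 - 192 = -224)
v(-48) - (-17699/(-7616) - 24942/(-7234)) = -224 - (-17699/(-7616) - 24942/(-7234)) = -224 - (-17699*(-1/7616) - 24942*(-1/7234)) = -224 - (17699/7616 + 12471/3617) = -224 - 1*158996419/27547072 = -224 - 158996419/27547072 = -6329540547/27547072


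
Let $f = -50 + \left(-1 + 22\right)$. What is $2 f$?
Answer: $-58$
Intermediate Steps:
$f = -29$ ($f = -50 + 21 = -29$)
$2 f = 2 \left(-29\right) = -58$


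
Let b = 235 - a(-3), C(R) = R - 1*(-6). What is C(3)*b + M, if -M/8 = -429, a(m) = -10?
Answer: 5637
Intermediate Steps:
M = 3432 (M = -8*(-429) = 3432)
C(R) = 6 + R (C(R) = R + 6 = 6 + R)
b = 245 (b = 235 - 1*(-10) = 235 + 10 = 245)
C(3)*b + M = (6 + 3)*245 + 3432 = 9*245 + 3432 = 2205 + 3432 = 5637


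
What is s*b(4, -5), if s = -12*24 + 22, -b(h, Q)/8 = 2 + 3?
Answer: 10640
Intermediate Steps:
b(h, Q) = -40 (b(h, Q) = -8*(2 + 3) = -8*5 = -40)
s = -266 (s = -288 + 22 = -266)
s*b(4, -5) = -266*(-40) = 10640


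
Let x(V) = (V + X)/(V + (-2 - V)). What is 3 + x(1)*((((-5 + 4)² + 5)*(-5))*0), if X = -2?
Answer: 3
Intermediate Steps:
x(V) = 1 - V/2 (x(V) = (V - 2)/(V + (-2 - V)) = (-2 + V)/(-2) = (-2 + V)*(-½) = 1 - V/2)
3 + x(1)*((((-5 + 4)² + 5)*(-5))*0) = 3 + (1 - ½*1)*((((-5 + 4)² + 5)*(-5))*0) = 3 + (1 - ½)*((((-1)² + 5)*(-5))*0) = 3 + (((1 + 5)*(-5))*0)/2 = 3 + ((6*(-5))*0)/2 = 3 + (-30*0)/2 = 3 + (½)*0 = 3 + 0 = 3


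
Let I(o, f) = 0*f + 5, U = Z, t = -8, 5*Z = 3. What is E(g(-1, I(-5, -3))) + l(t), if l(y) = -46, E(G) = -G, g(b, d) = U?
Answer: -233/5 ≈ -46.600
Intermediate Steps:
Z = ⅗ (Z = (⅕)*3 = ⅗ ≈ 0.60000)
U = ⅗ ≈ 0.60000
I(o, f) = 5 (I(o, f) = 0 + 5 = 5)
g(b, d) = ⅗
E(g(-1, I(-5, -3))) + l(t) = -1*⅗ - 46 = -⅗ - 46 = -233/5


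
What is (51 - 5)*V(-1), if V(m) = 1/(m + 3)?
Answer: 23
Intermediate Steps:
V(m) = 1/(3 + m)
(51 - 5)*V(-1) = (51 - 5)/(3 - 1) = 46/2 = 46*(½) = 23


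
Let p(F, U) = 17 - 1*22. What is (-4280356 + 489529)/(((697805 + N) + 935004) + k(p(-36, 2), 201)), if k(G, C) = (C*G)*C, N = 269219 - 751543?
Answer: -1263609/316160 ≈ -3.9967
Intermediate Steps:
N = -482324
p(F, U) = -5 (p(F, U) = 17 - 22 = -5)
k(G, C) = G*C**2
(-4280356 + 489529)/(((697805 + N) + 935004) + k(p(-36, 2), 201)) = (-4280356 + 489529)/(((697805 - 482324) + 935004) - 5*201**2) = -3790827/((215481 + 935004) - 5*40401) = -3790827/(1150485 - 202005) = -3790827/948480 = -3790827*1/948480 = -1263609/316160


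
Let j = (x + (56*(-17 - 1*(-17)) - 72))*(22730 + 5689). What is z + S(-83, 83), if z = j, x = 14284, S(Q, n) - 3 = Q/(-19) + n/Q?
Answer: 7673925853/19 ≈ 4.0389e+8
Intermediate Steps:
S(Q, n) = 3 - Q/19 + n/Q (S(Q, n) = 3 + (Q/(-19) + n/Q) = 3 + (Q*(-1/19) + n/Q) = 3 + (-Q/19 + n/Q) = 3 - Q/19 + n/Q)
j = 403890828 (j = (14284 + (56*(-17 - 1*(-17)) - 72))*(22730 + 5689) = (14284 + (56*(-17 + 17) - 72))*28419 = (14284 + (56*0 - 72))*28419 = (14284 + (0 - 72))*28419 = (14284 - 72)*28419 = 14212*28419 = 403890828)
z = 403890828
z + S(-83, 83) = 403890828 + (3 - 1/19*(-83) + 83/(-83)) = 403890828 + (3 + 83/19 + 83*(-1/83)) = 403890828 + (3 + 83/19 - 1) = 403890828 + 121/19 = 7673925853/19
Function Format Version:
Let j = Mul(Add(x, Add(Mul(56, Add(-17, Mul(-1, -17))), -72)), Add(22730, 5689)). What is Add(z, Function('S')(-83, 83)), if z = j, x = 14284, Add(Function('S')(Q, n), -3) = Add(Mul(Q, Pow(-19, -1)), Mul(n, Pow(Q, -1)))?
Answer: Rational(7673925853, 19) ≈ 4.0389e+8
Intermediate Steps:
Function('S')(Q, n) = Add(3, Mul(Rational(-1, 19), Q), Mul(n, Pow(Q, -1))) (Function('S')(Q, n) = Add(3, Add(Mul(Q, Pow(-19, -1)), Mul(n, Pow(Q, -1)))) = Add(3, Add(Mul(Q, Rational(-1, 19)), Mul(n, Pow(Q, -1)))) = Add(3, Add(Mul(Rational(-1, 19), Q), Mul(n, Pow(Q, -1)))) = Add(3, Mul(Rational(-1, 19), Q), Mul(n, Pow(Q, -1))))
j = 403890828 (j = Mul(Add(14284, Add(Mul(56, Add(-17, Mul(-1, -17))), -72)), Add(22730, 5689)) = Mul(Add(14284, Add(Mul(56, Add(-17, 17)), -72)), 28419) = Mul(Add(14284, Add(Mul(56, 0), -72)), 28419) = Mul(Add(14284, Add(0, -72)), 28419) = Mul(Add(14284, -72), 28419) = Mul(14212, 28419) = 403890828)
z = 403890828
Add(z, Function('S')(-83, 83)) = Add(403890828, Add(3, Mul(Rational(-1, 19), -83), Mul(83, Pow(-83, -1)))) = Add(403890828, Add(3, Rational(83, 19), Mul(83, Rational(-1, 83)))) = Add(403890828, Add(3, Rational(83, 19), -1)) = Add(403890828, Rational(121, 19)) = Rational(7673925853, 19)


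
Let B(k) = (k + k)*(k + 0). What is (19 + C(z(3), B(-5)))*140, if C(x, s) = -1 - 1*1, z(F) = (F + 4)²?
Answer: 2380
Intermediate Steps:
B(k) = 2*k² (B(k) = (2*k)*k = 2*k²)
z(F) = (4 + F)²
C(x, s) = -2 (C(x, s) = -1 - 1 = -2)
(19 + C(z(3), B(-5)))*140 = (19 - 2)*140 = 17*140 = 2380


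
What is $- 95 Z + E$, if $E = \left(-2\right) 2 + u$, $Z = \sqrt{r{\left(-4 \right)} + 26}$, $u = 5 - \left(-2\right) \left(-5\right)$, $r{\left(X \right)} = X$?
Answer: $-9 - 95 \sqrt{22} \approx -454.59$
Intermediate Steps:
$u = -5$ ($u = 5 - 10 = -5$)
$Z = \sqrt{22}$ ($Z = \sqrt{-4 + 26} = \sqrt{22} \approx 4.6904$)
$E = -9$ ($E = \left(-2\right) 2 - 5 = -4 - 5 = -9$)
$- 95 Z + E = - 95 \sqrt{22} - 9 = -9 - 95 \sqrt{22}$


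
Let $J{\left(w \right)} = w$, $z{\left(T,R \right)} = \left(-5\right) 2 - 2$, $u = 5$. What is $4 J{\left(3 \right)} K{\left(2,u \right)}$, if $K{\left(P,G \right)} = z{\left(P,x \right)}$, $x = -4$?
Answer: $-144$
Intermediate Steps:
$z{\left(T,R \right)} = -12$ ($z{\left(T,R \right)} = -10 - 2 = -12$)
$K{\left(P,G \right)} = -12$
$4 J{\left(3 \right)} K{\left(2,u \right)} = 4 \cdot 3 \left(-12\right) = 12 \left(-12\right) = -144$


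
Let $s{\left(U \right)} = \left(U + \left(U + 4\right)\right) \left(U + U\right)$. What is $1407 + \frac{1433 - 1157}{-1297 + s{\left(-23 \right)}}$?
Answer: $\frac{893721}{635} \approx 1407.4$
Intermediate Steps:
$s{\left(U \right)} = 2 U \left(4 + 2 U\right)$ ($s{\left(U \right)} = \left(U + \left(4 + U\right)\right) 2 U = \left(4 + 2 U\right) 2 U = 2 U \left(4 + 2 U\right)$)
$1407 + \frac{1433 - 1157}{-1297 + s{\left(-23 \right)}} = 1407 + \frac{1433 - 1157}{-1297 + 4 \left(-23\right) \left(2 - 23\right)} = 1407 + \frac{276}{-1297 + 4 \left(-23\right) \left(-21\right)} = 1407 + \frac{276}{-1297 + 1932} = 1407 + \frac{276}{635} = \frac{893721}{635}$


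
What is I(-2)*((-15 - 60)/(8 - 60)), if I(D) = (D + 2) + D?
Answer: -75/26 ≈ -2.8846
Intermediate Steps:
I(D) = 2 + 2*D (I(D) = (2 + D) + D = 2 + 2*D)
I(-2)*((-15 - 60)/(8 - 60)) = (2 + 2*(-2))*((-15 - 60)/(8 - 60)) = (2 - 4)*(-75/(-52)) = -(-150)*(-1)/52 = -2*75/52 = -75/26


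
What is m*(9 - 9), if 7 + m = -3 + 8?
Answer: 0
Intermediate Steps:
m = -2 (m = -7 + (-3 + 8) = -7 + 5 = -2)
m*(9 - 9) = -2*(9 - 9) = -2*0 = 0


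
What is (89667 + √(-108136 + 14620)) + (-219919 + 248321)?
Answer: 118069 + 2*I*√23379 ≈ 1.1807e+5 + 305.8*I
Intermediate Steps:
(89667 + √(-108136 + 14620)) + (-219919 + 248321) = (89667 + √(-93516)) + 28402 = (89667 + 2*I*√23379) + 28402 = 118069 + 2*I*√23379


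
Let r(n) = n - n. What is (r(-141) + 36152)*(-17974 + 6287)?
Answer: -422508424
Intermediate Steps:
r(n) = 0
(r(-141) + 36152)*(-17974 + 6287) = (0 + 36152)*(-17974 + 6287) = 36152*(-11687) = -422508424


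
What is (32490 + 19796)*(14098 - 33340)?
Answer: -1006087212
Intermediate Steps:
(32490 + 19796)*(14098 - 33340) = 52286*(-19242) = -1006087212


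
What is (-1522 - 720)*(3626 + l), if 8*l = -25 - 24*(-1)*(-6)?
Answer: -32328519/4 ≈ -8.0821e+6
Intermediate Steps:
l = -169/8 (l = (-25 - 24*(-1)*(-6))/8 = (-25 + 24*(-6))/8 = (-25 - 144)/8 = (1/8)*(-169) = -169/8 ≈ -21.125)
(-1522 - 720)*(3626 + l) = (-1522 - 720)*(3626 - 169/8) = -2242*28839/8 = -32328519/4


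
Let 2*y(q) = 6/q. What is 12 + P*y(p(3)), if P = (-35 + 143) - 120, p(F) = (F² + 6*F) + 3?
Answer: 54/5 ≈ 10.800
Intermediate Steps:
p(F) = 3 + F² + 6*F
y(q) = 3/q (y(q) = (6/q)/2 = 3/q)
P = -12 (P = 108 - 120 = -12)
12 + P*y(p(3)) = 12 - 36/(3 + 3² + 6*3) = 12 - 36/(3 + 9 + 18) = 12 - 36/30 = 12 - 12*⅒ = 12 - 6/5 = 54/5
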